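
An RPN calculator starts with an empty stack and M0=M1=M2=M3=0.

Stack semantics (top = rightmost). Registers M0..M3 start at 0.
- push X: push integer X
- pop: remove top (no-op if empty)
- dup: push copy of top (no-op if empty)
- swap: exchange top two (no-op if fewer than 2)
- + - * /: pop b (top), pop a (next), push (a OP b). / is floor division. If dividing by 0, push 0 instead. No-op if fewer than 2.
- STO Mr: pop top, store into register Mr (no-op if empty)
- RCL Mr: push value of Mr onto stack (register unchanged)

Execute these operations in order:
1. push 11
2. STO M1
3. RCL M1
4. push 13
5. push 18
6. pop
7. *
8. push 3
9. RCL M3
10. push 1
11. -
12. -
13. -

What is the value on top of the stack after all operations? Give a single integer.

Answer: 139

Derivation:
After op 1 (push 11): stack=[11] mem=[0,0,0,0]
After op 2 (STO M1): stack=[empty] mem=[0,11,0,0]
After op 3 (RCL M1): stack=[11] mem=[0,11,0,0]
After op 4 (push 13): stack=[11,13] mem=[0,11,0,0]
After op 5 (push 18): stack=[11,13,18] mem=[0,11,0,0]
After op 6 (pop): stack=[11,13] mem=[0,11,0,0]
After op 7 (*): stack=[143] mem=[0,11,0,0]
After op 8 (push 3): stack=[143,3] mem=[0,11,0,0]
After op 9 (RCL M3): stack=[143,3,0] mem=[0,11,0,0]
After op 10 (push 1): stack=[143,3,0,1] mem=[0,11,0,0]
After op 11 (-): stack=[143,3,-1] mem=[0,11,0,0]
After op 12 (-): stack=[143,4] mem=[0,11,0,0]
After op 13 (-): stack=[139] mem=[0,11,0,0]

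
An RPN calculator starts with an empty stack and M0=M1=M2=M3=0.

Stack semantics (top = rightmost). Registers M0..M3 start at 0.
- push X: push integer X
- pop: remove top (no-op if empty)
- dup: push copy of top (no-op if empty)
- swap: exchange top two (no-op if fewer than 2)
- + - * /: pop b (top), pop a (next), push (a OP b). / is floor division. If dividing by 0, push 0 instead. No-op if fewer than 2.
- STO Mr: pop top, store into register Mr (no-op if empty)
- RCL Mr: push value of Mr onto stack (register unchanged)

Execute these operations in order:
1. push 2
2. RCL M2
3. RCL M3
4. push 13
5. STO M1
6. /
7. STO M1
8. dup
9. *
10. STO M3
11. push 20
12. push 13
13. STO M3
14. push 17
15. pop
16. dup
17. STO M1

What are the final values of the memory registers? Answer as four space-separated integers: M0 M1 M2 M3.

Answer: 0 20 0 13

Derivation:
After op 1 (push 2): stack=[2] mem=[0,0,0,0]
After op 2 (RCL M2): stack=[2,0] mem=[0,0,0,0]
After op 3 (RCL M3): stack=[2,0,0] mem=[0,0,0,0]
After op 4 (push 13): stack=[2,0,0,13] mem=[0,0,0,0]
After op 5 (STO M1): stack=[2,0,0] mem=[0,13,0,0]
After op 6 (/): stack=[2,0] mem=[0,13,0,0]
After op 7 (STO M1): stack=[2] mem=[0,0,0,0]
After op 8 (dup): stack=[2,2] mem=[0,0,0,0]
After op 9 (*): stack=[4] mem=[0,0,0,0]
After op 10 (STO M3): stack=[empty] mem=[0,0,0,4]
After op 11 (push 20): stack=[20] mem=[0,0,0,4]
After op 12 (push 13): stack=[20,13] mem=[0,0,0,4]
After op 13 (STO M3): stack=[20] mem=[0,0,0,13]
After op 14 (push 17): stack=[20,17] mem=[0,0,0,13]
After op 15 (pop): stack=[20] mem=[0,0,0,13]
After op 16 (dup): stack=[20,20] mem=[0,0,0,13]
After op 17 (STO M1): stack=[20] mem=[0,20,0,13]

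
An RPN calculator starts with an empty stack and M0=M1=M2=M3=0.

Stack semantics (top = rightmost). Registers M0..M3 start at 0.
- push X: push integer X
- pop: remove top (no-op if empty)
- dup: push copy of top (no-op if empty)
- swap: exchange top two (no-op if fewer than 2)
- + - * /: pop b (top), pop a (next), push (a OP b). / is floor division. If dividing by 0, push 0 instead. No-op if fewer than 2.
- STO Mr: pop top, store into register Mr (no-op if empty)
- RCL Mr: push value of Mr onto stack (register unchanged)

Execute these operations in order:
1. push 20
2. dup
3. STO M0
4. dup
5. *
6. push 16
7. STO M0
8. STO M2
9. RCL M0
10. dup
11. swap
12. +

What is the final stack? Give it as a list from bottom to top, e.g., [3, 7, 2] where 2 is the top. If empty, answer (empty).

After op 1 (push 20): stack=[20] mem=[0,0,0,0]
After op 2 (dup): stack=[20,20] mem=[0,0,0,0]
After op 3 (STO M0): stack=[20] mem=[20,0,0,0]
After op 4 (dup): stack=[20,20] mem=[20,0,0,0]
After op 5 (*): stack=[400] mem=[20,0,0,0]
After op 6 (push 16): stack=[400,16] mem=[20,0,0,0]
After op 7 (STO M0): stack=[400] mem=[16,0,0,0]
After op 8 (STO M2): stack=[empty] mem=[16,0,400,0]
After op 9 (RCL M0): stack=[16] mem=[16,0,400,0]
After op 10 (dup): stack=[16,16] mem=[16,0,400,0]
After op 11 (swap): stack=[16,16] mem=[16,0,400,0]
After op 12 (+): stack=[32] mem=[16,0,400,0]

Answer: [32]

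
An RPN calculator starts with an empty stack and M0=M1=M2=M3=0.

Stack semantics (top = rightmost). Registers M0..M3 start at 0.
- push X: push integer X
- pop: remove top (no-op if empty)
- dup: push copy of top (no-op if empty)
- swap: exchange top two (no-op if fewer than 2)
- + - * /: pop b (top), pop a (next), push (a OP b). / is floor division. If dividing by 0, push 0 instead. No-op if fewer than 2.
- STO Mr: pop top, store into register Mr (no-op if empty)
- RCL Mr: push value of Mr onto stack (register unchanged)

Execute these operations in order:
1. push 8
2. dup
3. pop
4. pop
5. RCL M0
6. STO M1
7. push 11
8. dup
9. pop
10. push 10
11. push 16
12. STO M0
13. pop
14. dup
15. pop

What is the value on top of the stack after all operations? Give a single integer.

Answer: 11

Derivation:
After op 1 (push 8): stack=[8] mem=[0,0,0,0]
After op 2 (dup): stack=[8,8] mem=[0,0,0,0]
After op 3 (pop): stack=[8] mem=[0,0,0,0]
After op 4 (pop): stack=[empty] mem=[0,0,0,0]
After op 5 (RCL M0): stack=[0] mem=[0,0,0,0]
After op 6 (STO M1): stack=[empty] mem=[0,0,0,0]
After op 7 (push 11): stack=[11] mem=[0,0,0,0]
After op 8 (dup): stack=[11,11] mem=[0,0,0,0]
After op 9 (pop): stack=[11] mem=[0,0,0,0]
After op 10 (push 10): stack=[11,10] mem=[0,0,0,0]
After op 11 (push 16): stack=[11,10,16] mem=[0,0,0,0]
After op 12 (STO M0): stack=[11,10] mem=[16,0,0,0]
After op 13 (pop): stack=[11] mem=[16,0,0,0]
After op 14 (dup): stack=[11,11] mem=[16,0,0,0]
After op 15 (pop): stack=[11] mem=[16,0,0,0]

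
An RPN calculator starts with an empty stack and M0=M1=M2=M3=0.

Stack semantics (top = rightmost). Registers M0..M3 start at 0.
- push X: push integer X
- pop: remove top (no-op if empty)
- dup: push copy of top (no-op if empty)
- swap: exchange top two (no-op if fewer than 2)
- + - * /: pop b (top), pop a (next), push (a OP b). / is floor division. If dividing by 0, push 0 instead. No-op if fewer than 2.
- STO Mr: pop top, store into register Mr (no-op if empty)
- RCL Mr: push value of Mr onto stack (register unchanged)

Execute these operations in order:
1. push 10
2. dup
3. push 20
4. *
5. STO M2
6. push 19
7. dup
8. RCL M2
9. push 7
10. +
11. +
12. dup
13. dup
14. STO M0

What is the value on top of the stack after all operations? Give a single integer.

Answer: 226

Derivation:
After op 1 (push 10): stack=[10] mem=[0,0,0,0]
After op 2 (dup): stack=[10,10] mem=[0,0,0,0]
After op 3 (push 20): stack=[10,10,20] mem=[0,0,0,0]
After op 4 (*): stack=[10,200] mem=[0,0,0,0]
After op 5 (STO M2): stack=[10] mem=[0,0,200,0]
After op 6 (push 19): stack=[10,19] mem=[0,0,200,0]
After op 7 (dup): stack=[10,19,19] mem=[0,0,200,0]
After op 8 (RCL M2): stack=[10,19,19,200] mem=[0,0,200,0]
After op 9 (push 7): stack=[10,19,19,200,7] mem=[0,0,200,0]
After op 10 (+): stack=[10,19,19,207] mem=[0,0,200,0]
After op 11 (+): stack=[10,19,226] mem=[0,0,200,0]
After op 12 (dup): stack=[10,19,226,226] mem=[0,0,200,0]
After op 13 (dup): stack=[10,19,226,226,226] mem=[0,0,200,0]
After op 14 (STO M0): stack=[10,19,226,226] mem=[226,0,200,0]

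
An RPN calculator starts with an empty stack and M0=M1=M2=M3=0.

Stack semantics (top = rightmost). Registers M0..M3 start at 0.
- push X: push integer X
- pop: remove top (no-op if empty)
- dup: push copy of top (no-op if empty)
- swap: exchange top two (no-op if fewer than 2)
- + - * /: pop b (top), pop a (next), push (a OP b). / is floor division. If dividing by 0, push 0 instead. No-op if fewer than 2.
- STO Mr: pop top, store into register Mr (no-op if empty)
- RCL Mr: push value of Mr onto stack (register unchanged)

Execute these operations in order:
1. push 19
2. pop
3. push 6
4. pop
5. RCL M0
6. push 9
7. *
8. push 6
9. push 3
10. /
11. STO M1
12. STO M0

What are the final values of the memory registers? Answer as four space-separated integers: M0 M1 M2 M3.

After op 1 (push 19): stack=[19] mem=[0,0,0,0]
After op 2 (pop): stack=[empty] mem=[0,0,0,0]
After op 3 (push 6): stack=[6] mem=[0,0,0,0]
After op 4 (pop): stack=[empty] mem=[0,0,0,0]
After op 5 (RCL M0): stack=[0] mem=[0,0,0,0]
After op 6 (push 9): stack=[0,9] mem=[0,0,0,0]
After op 7 (*): stack=[0] mem=[0,0,0,0]
After op 8 (push 6): stack=[0,6] mem=[0,0,0,0]
After op 9 (push 3): stack=[0,6,3] mem=[0,0,0,0]
After op 10 (/): stack=[0,2] mem=[0,0,0,0]
After op 11 (STO M1): stack=[0] mem=[0,2,0,0]
After op 12 (STO M0): stack=[empty] mem=[0,2,0,0]

Answer: 0 2 0 0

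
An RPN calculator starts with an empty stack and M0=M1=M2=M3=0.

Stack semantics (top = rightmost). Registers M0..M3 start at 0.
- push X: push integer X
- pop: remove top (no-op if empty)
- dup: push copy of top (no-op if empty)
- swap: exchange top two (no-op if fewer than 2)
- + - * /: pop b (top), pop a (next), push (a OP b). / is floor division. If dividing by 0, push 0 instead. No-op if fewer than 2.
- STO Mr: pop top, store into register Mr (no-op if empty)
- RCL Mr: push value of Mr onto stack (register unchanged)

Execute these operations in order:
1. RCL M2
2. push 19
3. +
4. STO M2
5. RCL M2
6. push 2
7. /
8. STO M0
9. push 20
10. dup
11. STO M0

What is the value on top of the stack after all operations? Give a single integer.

After op 1 (RCL M2): stack=[0] mem=[0,0,0,0]
After op 2 (push 19): stack=[0,19] mem=[0,0,0,0]
After op 3 (+): stack=[19] mem=[0,0,0,0]
After op 4 (STO M2): stack=[empty] mem=[0,0,19,0]
After op 5 (RCL M2): stack=[19] mem=[0,0,19,0]
After op 6 (push 2): stack=[19,2] mem=[0,0,19,0]
After op 7 (/): stack=[9] mem=[0,0,19,0]
After op 8 (STO M0): stack=[empty] mem=[9,0,19,0]
After op 9 (push 20): stack=[20] mem=[9,0,19,0]
After op 10 (dup): stack=[20,20] mem=[9,0,19,0]
After op 11 (STO M0): stack=[20] mem=[20,0,19,0]

Answer: 20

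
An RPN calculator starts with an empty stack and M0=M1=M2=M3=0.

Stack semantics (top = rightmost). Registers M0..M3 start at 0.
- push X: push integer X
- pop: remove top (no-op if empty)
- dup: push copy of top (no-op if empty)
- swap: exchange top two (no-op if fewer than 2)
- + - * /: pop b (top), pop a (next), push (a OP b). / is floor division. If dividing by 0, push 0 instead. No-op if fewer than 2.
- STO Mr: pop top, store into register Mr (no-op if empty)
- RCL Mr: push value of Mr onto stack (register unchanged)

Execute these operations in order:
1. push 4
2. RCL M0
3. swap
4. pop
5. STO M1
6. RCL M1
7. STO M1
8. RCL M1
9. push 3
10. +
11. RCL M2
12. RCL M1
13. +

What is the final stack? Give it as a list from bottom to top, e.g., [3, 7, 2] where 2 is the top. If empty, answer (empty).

Answer: [3, 0]

Derivation:
After op 1 (push 4): stack=[4] mem=[0,0,0,0]
After op 2 (RCL M0): stack=[4,0] mem=[0,0,0,0]
After op 3 (swap): stack=[0,4] mem=[0,0,0,0]
After op 4 (pop): stack=[0] mem=[0,0,0,0]
After op 5 (STO M1): stack=[empty] mem=[0,0,0,0]
After op 6 (RCL M1): stack=[0] mem=[0,0,0,0]
After op 7 (STO M1): stack=[empty] mem=[0,0,0,0]
After op 8 (RCL M1): stack=[0] mem=[0,0,0,0]
After op 9 (push 3): stack=[0,3] mem=[0,0,0,0]
After op 10 (+): stack=[3] mem=[0,0,0,0]
After op 11 (RCL M2): stack=[3,0] mem=[0,0,0,0]
After op 12 (RCL M1): stack=[3,0,0] mem=[0,0,0,0]
After op 13 (+): stack=[3,0] mem=[0,0,0,0]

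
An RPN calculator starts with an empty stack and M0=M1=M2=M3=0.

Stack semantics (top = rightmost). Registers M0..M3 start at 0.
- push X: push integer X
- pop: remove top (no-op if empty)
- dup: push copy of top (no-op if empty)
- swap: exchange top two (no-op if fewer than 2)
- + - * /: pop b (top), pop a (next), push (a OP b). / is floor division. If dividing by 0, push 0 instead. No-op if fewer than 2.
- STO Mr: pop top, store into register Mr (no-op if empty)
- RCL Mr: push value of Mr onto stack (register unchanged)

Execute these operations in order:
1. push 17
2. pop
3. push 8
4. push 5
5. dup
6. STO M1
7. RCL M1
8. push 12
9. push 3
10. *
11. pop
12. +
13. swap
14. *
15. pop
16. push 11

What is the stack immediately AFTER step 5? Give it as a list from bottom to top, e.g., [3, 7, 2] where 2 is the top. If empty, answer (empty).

After op 1 (push 17): stack=[17] mem=[0,0,0,0]
After op 2 (pop): stack=[empty] mem=[0,0,0,0]
After op 3 (push 8): stack=[8] mem=[0,0,0,0]
After op 4 (push 5): stack=[8,5] mem=[0,0,0,0]
After op 5 (dup): stack=[8,5,5] mem=[0,0,0,0]

[8, 5, 5]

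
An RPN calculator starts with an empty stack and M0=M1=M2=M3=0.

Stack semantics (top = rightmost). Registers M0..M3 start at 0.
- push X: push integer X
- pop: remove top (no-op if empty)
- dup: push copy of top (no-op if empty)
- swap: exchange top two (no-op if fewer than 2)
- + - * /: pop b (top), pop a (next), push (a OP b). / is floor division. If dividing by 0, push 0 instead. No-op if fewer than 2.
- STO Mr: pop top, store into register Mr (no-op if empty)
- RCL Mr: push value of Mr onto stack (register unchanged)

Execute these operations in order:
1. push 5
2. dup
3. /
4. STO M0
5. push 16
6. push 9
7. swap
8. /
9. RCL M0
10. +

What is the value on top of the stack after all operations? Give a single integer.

After op 1 (push 5): stack=[5] mem=[0,0,0,0]
After op 2 (dup): stack=[5,5] mem=[0,0,0,0]
After op 3 (/): stack=[1] mem=[0,0,0,0]
After op 4 (STO M0): stack=[empty] mem=[1,0,0,0]
After op 5 (push 16): stack=[16] mem=[1,0,0,0]
After op 6 (push 9): stack=[16,9] mem=[1,0,0,0]
After op 7 (swap): stack=[9,16] mem=[1,0,0,0]
After op 8 (/): stack=[0] mem=[1,0,0,0]
After op 9 (RCL M0): stack=[0,1] mem=[1,0,0,0]
After op 10 (+): stack=[1] mem=[1,0,0,0]

Answer: 1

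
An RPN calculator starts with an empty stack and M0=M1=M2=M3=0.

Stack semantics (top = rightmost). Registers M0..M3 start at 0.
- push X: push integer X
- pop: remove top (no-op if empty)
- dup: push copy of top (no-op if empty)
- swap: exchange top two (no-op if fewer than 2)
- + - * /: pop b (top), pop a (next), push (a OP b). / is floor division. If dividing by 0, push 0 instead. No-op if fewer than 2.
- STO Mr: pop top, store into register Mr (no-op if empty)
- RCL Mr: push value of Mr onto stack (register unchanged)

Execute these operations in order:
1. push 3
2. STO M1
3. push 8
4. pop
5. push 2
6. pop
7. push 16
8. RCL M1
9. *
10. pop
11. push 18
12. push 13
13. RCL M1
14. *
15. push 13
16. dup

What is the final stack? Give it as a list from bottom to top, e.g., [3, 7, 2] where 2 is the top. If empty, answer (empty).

Answer: [18, 39, 13, 13]

Derivation:
After op 1 (push 3): stack=[3] mem=[0,0,0,0]
After op 2 (STO M1): stack=[empty] mem=[0,3,0,0]
After op 3 (push 8): stack=[8] mem=[0,3,0,0]
After op 4 (pop): stack=[empty] mem=[0,3,0,0]
After op 5 (push 2): stack=[2] mem=[0,3,0,0]
After op 6 (pop): stack=[empty] mem=[0,3,0,0]
After op 7 (push 16): stack=[16] mem=[0,3,0,0]
After op 8 (RCL M1): stack=[16,3] mem=[0,3,0,0]
After op 9 (*): stack=[48] mem=[0,3,0,0]
After op 10 (pop): stack=[empty] mem=[0,3,0,0]
After op 11 (push 18): stack=[18] mem=[0,3,0,0]
After op 12 (push 13): stack=[18,13] mem=[0,3,0,0]
After op 13 (RCL M1): stack=[18,13,3] mem=[0,3,0,0]
After op 14 (*): stack=[18,39] mem=[0,3,0,0]
After op 15 (push 13): stack=[18,39,13] mem=[0,3,0,0]
After op 16 (dup): stack=[18,39,13,13] mem=[0,3,0,0]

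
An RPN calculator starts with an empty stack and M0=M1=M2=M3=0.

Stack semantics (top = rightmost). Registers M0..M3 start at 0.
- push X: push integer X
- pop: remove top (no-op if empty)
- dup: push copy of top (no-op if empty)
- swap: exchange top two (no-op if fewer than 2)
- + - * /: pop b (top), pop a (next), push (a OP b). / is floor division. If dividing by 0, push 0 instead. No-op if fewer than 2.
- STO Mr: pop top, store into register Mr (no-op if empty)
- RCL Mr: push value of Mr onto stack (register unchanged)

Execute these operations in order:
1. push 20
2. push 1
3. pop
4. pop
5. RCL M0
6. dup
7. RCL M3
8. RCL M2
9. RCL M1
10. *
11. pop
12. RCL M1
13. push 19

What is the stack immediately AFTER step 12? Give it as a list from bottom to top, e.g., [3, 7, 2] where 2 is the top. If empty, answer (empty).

After op 1 (push 20): stack=[20] mem=[0,0,0,0]
After op 2 (push 1): stack=[20,1] mem=[0,0,0,0]
After op 3 (pop): stack=[20] mem=[0,0,0,0]
After op 4 (pop): stack=[empty] mem=[0,0,0,0]
After op 5 (RCL M0): stack=[0] mem=[0,0,0,0]
After op 6 (dup): stack=[0,0] mem=[0,0,0,0]
After op 7 (RCL M3): stack=[0,0,0] mem=[0,0,0,0]
After op 8 (RCL M2): stack=[0,0,0,0] mem=[0,0,0,0]
After op 9 (RCL M1): stack=[0,0,0,0,0] mem=[0,0,0,0]
After op 10 (*): stack=[0,0,0,0] mem=[0,0,0,0]
After op 11 (pop): stack=[0,0,0] mem=[0,0,0,0]
After op 12 (RCL M1): stack=[0,0,0,0] mem=[0,0,0,0]

[0, 0, 0, 0]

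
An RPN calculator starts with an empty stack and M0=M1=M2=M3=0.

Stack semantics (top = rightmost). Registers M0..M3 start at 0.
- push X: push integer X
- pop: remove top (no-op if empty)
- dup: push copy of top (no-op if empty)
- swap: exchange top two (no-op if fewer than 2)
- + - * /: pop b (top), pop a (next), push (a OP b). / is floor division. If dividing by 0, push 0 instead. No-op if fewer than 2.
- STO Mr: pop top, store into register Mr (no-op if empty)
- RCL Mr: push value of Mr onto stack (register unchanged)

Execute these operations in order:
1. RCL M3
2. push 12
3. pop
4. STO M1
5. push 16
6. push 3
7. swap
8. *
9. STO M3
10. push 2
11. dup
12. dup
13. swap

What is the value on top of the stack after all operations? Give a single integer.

After op 1 (RCL M3): stack=[0] mem=[0,0,0,0]
After op 2 (push 12): stack=[0,12] mem=[0,0,0,0]
After op 3 (pop): stack=[0] mem=[0,0,0,0]
After op 4 (STO M1): stack=[empty] mem=[0,0,0,0]
After op 5 (push 16): stack=[16] mem=[0,0,0,0]
After op 6 (push 3): stack=[16,3] mem=[0,0,0,0]
After op 7 (swap): stack=[3,16] mem=[0,0,0,0]
After op 8 (*): stack=[48] mem=[0,0,0,0]
After op 9 (STO M3): stack=[empty] mem=[0,0,0,48]
After op 10 (push 2): stack=[2] mem=[0,0,0,48]
After op 11 (dup): stack=[2,2] mem=[0,0,0,48]
After op 12 (dup): stack=[2,2,2] mem=[0,0,0,48]
After op 13 (swap): stack=[2,2,2] mem=[0,0,0,48]

Answer: 2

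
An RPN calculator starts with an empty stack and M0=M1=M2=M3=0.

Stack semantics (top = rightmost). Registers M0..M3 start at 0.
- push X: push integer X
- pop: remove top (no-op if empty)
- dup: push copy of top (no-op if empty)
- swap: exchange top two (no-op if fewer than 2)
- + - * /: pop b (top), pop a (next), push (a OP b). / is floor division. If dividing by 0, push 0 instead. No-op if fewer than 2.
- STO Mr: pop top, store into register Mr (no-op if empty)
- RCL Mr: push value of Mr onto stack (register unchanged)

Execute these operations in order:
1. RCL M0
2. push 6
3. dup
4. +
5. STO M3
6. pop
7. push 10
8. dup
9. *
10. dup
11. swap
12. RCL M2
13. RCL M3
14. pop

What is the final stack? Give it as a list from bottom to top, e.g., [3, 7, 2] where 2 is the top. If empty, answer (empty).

Answer: [100, 100, 0]

Derivation:
After op 1 (RCL M0): stack=[0] mem=[0,0,0,0]
After op 2 (push 6): stack=[0,6] mem=[0,0,0,0]
After op 3 (dup): stack=[0,6,6] mem=[0,0,0,0]
After op 4 (+): stack=[0,12] mem=[0,0,0,0]
After op 5 (STO M3): stack=[0] mem=[0,0,0,12]
After op 6 (pop): stack=[empty] mem=[0,0,0,12]
After op 7 (push 10): stack=[10] mem=[0,0,0,12]
After op 8 (dup): stack=[10,10] mem=[0,0,0,12]
After op 9 (*): stack=[100] mem=[0,0,0,12]
After op 10 (dup): stack=[100,100] mem=[0,0,0,12]
After op 11 (swap): stack=[100,100] mem=[0,0,0,12]
After op 12 (RCL M2): stack=[100,100,0] mem=[0,0,0,12]
After op 13 (RCL M3): stack=[100,100,0,12] mem=[0,0,0,12]
After op 14 (pop): stack=[100,100,0] mem=[0,0,0,12]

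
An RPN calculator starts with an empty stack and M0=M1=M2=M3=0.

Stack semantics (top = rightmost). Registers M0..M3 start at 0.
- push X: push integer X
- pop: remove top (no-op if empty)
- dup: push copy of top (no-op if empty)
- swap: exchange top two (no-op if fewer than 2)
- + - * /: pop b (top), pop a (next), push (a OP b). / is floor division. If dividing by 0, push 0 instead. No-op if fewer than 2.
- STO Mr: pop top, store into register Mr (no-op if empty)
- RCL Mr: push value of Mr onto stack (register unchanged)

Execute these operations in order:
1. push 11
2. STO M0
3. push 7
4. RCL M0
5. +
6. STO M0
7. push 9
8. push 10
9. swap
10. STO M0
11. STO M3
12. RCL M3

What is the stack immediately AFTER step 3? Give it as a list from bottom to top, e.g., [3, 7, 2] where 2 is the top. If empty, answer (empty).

After op 1 (push 11): stack=[11] mem=[0,0,0,0]
After op 2 (STO M0): stack=[empty] mem=[11,0,0,0]
After op 3 (push 7): stack=[7] mem=[11,0,0,0]

[7]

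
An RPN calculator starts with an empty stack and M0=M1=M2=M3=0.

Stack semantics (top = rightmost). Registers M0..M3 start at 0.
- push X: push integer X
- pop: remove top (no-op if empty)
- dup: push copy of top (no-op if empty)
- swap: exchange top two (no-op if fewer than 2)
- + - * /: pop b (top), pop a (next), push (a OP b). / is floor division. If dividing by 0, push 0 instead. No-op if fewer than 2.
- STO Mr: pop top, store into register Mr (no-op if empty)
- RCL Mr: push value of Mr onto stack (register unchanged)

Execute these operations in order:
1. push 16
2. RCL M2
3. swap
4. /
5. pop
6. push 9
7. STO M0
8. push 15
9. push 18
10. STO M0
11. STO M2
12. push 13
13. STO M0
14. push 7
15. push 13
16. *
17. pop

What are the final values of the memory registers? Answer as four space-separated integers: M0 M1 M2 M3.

After op 1 (push 16): stack=[16] mem=[0,0,0,0]
After op 2 (RCL M2): stack=[16,0] mem=[0,0,0,0]
After op 3 (swap): stack=[0,16] mem=[0,0,0,0]
After op 4 (/): stack=[0] mem=[0,0,0,0]
After op 5 (pop): stack=[empty] mem=[0,0,0,0]
After op 6 (push 9): stack=[9] mem=[0,0,0,0]
After op 7 (STO M0): stack=[empty] mem=[9,0,0,0]
After op 8 (push 15): stack=[15] mem=[9,0,0,0]
After op 9 (push 18): stack=[15,18] mem=[9,0,0,0]
After op 10 (STO M0): stack=[15] mem=[18,0,0,0]
After op 11 (STO M2): stack=[empty] mem=[18,0,15,0]
After op 12 (push 13): stack=[13] mem=[18,0,15,0]
After op 13 (STO M0): stack=[empty] mem=[13,0,15,0]
After op 14 (push 7): stack=[7] mem=[13,0,15,0]
After op 15 (push 13): stack=[7,13] mem=[13,0,15,0]
After op 16 (*): stack=[91] mem=[13,0,15,0]
After op 17 (pop): stack=[empty] mem=[13,0,15,0]

Answer: 13 0 15 0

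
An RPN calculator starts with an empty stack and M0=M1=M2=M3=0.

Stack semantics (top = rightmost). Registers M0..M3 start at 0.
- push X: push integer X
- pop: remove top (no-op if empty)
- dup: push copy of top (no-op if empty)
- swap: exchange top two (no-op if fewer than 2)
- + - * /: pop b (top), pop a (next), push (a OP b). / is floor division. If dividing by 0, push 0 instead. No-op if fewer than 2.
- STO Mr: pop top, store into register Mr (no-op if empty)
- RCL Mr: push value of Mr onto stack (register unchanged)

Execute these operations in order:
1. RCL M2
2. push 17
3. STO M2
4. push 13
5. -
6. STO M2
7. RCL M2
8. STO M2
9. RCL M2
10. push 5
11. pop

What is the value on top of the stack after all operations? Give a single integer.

Answer: -13

Derivation:
After op 1 (RCL M2): stack=[0] mem=[0,0,0,0]
After op 2 (push 17): stack=[0,17] mem=[0,0,0,0]
After op 3 (STO M2): stack=[0] mem=[0,0,17,0]
After op 4 (push 13): stack=[0,13] mem=[0,0,17,0]
After op 5 (-): stack=[-13] mem=[0,0,17,0]
After op 6 (STO M2): stack=[empty] mem=[0,0,-13,0]
After op 7 (RCL M2): stack=[-13] mem=[0,0,-13,0]
After op 8 (STO M2): stack=[empty] mem=[0,0,-13,0]
After op 9 (RCL M2): stack=[-13] mem=[0,0,-13,0]
After op 10 (push 5): stack=[-13,5] mem=[0,0,-13,0]
After op 11 (pop): stack=[-13] mem=[0,0,-13,0]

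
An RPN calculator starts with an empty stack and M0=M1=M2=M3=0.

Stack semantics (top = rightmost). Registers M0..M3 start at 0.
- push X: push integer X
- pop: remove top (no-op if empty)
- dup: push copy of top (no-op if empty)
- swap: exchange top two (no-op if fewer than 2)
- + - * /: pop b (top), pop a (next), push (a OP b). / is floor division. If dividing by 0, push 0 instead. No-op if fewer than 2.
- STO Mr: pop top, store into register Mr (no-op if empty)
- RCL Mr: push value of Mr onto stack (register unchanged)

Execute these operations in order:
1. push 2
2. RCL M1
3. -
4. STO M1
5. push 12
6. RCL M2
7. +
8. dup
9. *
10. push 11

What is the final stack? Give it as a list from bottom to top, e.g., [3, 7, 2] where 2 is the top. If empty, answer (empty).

Answer: [144, 11]

Derivation:
After op 1 (push 2): stack=[2] mem=[0,0,0,0]
After op 2 (RCL M1): stack=[2,0] mem=[0,0,0,0]
After op 3 (-): stack=[2] mem=[0,0,0,0]
After op 4 (STO M1): stack=[empty] mem=[0,2,0,0]
After op 5 (push 12): stack=[12] mem=[0,2,0,0]
After op 6 (RCL M2): stack=[12,0] mem=[0,2,0,0]
After op 7 (+): stack=[12] mem=[0,2,0,0]
After op 8 (dup): stack=[12,12] mem=[0,2,0,0]
After op 9 (*): stack=[144] mem=[0,2,0,0]
After op 10 (push 11): stack=[144,11] mem=[0,2,0,0]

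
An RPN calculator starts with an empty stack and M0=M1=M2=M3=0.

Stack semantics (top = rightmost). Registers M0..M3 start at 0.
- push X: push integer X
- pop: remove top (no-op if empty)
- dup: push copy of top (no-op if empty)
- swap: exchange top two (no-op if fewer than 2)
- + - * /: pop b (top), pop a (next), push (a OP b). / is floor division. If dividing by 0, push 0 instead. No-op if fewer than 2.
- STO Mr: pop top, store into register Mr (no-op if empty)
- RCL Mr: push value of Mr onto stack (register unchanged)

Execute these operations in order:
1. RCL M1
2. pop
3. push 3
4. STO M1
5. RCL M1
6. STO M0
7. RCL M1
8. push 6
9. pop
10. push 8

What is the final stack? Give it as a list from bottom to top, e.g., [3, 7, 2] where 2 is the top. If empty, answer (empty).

After op 1 (RCL M1): stack=[0] mem=[0,0,0,0]
After op 2 (pop): stack=[empty] mem=[0,0,0,0]
After op 3 (push 3): stack=[3] mem=[0,0,0,0]
After op 4 (STO M1): stack=[empty] mem=[0,3,0,0]
After op 5 (RCL M1): stack=[3] mem=[0,3,0,0]
After op 6 (STO M0): stack=[empty] mem=[3,3,0,0]
After op 7 (RCL M1): stack=[3] mem=[3,3,0,0]
After op 8 (push 6): stack=[3,6] mem=[3,3,0,0]
After op 9 (pop): stack=[3] mem=[3,3,0,0]
After op 10 (push 8): stack=[3,8] mem=[3,3,0,0]

Answer: [3, 8]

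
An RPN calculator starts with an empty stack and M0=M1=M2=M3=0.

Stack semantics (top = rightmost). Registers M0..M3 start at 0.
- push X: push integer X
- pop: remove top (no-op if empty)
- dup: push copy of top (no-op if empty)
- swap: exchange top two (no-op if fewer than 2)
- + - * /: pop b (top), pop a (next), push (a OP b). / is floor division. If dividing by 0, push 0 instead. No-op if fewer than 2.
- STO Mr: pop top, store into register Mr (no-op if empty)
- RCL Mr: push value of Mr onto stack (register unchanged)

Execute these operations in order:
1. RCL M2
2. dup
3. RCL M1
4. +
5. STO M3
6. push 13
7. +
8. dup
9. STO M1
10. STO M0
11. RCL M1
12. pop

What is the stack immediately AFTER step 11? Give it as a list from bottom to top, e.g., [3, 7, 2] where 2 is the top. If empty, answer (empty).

After op 1 (RCL M2): stack=[0] mem=[0,0,0,0]
After op 2 (dup): stack=[0,0] mem=[0,0,0,0]
After op 3 (RCL M1): stack=[0,0,0] mem=[0,0,0,0]
After op 4 (+): stack=[0,0] mem=[0,0,0,0]
After op 5 (STO M3): stack=[0] mem=[0,0,0,0]
After op 6 (push 13): stack=[0,13] mem=[0,0,0,0]
After op 7 (+): stack=[13] mem=[0,0,0,0]
After op 8 (dup): stack=[13,13] mem=[0,0,0,0]
After op 9 (STO M1): stack=[13] mem=[0,13,0,0]
After op 10 (STO M0): stack=[empty] mem=[13,13,0,0]
After op 11 (RCL M1): stack=[13] mem=[13,13,0,0]

[13]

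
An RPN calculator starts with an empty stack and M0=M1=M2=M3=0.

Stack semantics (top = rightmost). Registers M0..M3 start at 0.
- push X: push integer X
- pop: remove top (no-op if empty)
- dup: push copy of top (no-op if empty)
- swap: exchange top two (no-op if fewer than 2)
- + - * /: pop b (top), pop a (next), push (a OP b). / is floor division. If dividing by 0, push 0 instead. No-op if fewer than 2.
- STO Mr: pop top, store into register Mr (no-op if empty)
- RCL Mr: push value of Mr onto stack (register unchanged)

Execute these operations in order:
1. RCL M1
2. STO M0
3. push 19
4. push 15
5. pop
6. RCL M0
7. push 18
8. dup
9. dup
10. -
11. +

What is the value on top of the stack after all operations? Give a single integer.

After op 1 (RCL M1): stack=[0] mem=[0,0,0,0]
After op 2 (STO M0): stack=[empty] mem=[0,0,0,0]
After op 3 (push 19): stack=[19] mem=[0,0,0,0]
After op 4 (push 15): stack=[19,15] mem=[0,0,0,0]
After op 5 (pop): stack=[19] mem=[0,0,0,0]
After op 6 (RCL M0): stack=[19,0] mem=[0,0,0,0]
After op 7 (push 18): stack=[19,0,18] mem=[0,0,0,0]
After op 8 (dup): stack=[19,0,18,18] mem=[0,0,0,0]
After op 9 (dup): stack=[19,0,18,18,18] mem=[0,0,0,0]
After op 10 (-): stack=[19,0,18,0] mem=[0,0,0,0]
After op 11 (+): stack=[19,0,18] mem=[0,0,0,0]

Answer: 18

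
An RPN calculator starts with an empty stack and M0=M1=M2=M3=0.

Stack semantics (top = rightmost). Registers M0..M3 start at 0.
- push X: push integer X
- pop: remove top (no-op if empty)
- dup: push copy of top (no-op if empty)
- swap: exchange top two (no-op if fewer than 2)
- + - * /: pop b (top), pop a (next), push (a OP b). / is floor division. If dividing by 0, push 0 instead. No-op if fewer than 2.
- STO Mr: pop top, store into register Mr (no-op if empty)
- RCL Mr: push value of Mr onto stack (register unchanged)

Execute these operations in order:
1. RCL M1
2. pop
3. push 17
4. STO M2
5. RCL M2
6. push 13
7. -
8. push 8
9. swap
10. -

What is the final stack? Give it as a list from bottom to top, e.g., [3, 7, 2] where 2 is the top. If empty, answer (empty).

After op 1 (RCL M1): stack=[0] mem=[0,0,0,0]
After op 2 (pop): stack=[empty] mem=[0,0,0,0]
After op 3 (push 17): stack=[17] mem=[0,0,0,0]
After op 4 (STO M2): stack=[empty] mem=[0,0,17,0]
After op 5 (RCL M2): stack=[17] mem=[0,0,17,0]
After op 6 (push 13): stack=[17,13] mem=[0,0,17,0]
After op 7 (-): stack=[4] mem=[0,0,17,0]
After op 8 (push 8): stack=[4,8] mem=[0,0,17,0]
After op 9 (swap): stack=[8,4] mem=[0,0,17,0]
After op 10 (-): stack=[4] mem=[0,0,17,0]

Answer: [4]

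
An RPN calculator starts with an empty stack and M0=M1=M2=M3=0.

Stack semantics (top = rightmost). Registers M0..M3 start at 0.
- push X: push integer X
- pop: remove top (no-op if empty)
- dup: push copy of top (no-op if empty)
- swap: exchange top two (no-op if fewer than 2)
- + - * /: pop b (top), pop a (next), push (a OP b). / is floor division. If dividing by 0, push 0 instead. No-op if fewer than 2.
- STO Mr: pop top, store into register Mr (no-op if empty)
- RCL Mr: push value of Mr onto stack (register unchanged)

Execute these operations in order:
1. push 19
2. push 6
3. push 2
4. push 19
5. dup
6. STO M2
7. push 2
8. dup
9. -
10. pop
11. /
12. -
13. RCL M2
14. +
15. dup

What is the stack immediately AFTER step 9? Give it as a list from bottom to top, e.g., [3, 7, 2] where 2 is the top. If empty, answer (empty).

After op 1 (push 19): stack=[19] mem=[0,0,0,0]
After op 2 (push 6): stack=[19,6] mem=[0,0,0,0]
After op 3 (push 2): stack=[19,6,2] mem=[0,0,0,0]
After op 4 (push 19): stack=[19,6,2,19] mem=[0,0,0,0]
After op 5 (dup): stack=[19,6,2,19,19] mem=[0,0,0,0]
After op 6 (STO M2): stack=[19,6,2,19] mem=[0,0,19,0]
After op 7 (push 2): stack=[19,6,2,19,2] mem=[0,0,19,0]
After op 8 (dup): stack=[19,6,2,19,2,2] mem=[0,0,19,0]
After op 9 (-): stack=[19,6,2,19,0] mem=[0,0,19,0]

[19, 6, 2, 19, 0]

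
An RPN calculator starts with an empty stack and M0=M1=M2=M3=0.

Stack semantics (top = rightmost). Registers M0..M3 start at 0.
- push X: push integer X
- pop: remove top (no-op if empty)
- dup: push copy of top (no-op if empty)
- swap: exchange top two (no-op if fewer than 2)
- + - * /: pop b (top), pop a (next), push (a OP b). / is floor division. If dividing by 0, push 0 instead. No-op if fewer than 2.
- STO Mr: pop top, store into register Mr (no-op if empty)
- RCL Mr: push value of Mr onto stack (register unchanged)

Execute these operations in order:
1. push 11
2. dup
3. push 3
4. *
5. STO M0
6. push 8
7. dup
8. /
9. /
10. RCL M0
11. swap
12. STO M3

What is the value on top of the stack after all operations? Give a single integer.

Answer: 33

Derivation:
After op 1 (push 11): stack=[11] mem=[0,0,0,0]
After op 2 (dup): stack=[11,11] mem=[0,0,0,0]
After op 3 (push 3): stack=[11,11,3] mem=[0,0,0,0]
After op 4 (*): stack=[11,33] mem=[0,0,0,0]
After op 5 (STO M0): stack=[11] mem=[33,0,0,0]
After op 6 (push 8): stack=[11,8] mem=[33,0,0,0]
After op 7 (dup): stack=[11,8,8] mem=[33,0,0,0]
After op 8 (/): stack=[11,1] mem=[33,0,0,0]
After op 9 (/): stack=[11] mem=[33,0,0,0]
After op 10 (RCL M0): stack=[11,33] mem=[33,0,0,0]
After op 11 (swap): stack=[33,11] mem=[33,0,0,0]
After op 12 (STO M3): stack=[33] mem=[33,0,0,11]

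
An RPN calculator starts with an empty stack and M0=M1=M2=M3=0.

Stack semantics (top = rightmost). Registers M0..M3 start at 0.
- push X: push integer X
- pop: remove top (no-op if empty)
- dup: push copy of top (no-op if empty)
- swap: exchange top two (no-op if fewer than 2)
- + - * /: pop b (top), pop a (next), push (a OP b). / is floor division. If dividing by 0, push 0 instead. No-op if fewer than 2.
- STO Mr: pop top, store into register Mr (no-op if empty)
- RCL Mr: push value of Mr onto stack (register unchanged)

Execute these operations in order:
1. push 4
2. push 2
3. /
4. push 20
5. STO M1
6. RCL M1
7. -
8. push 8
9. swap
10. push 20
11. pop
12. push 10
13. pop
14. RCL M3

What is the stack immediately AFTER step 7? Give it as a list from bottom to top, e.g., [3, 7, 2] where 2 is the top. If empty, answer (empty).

After op 1 (push 4): stack=[4] mem=[0,0,0,0]
After op 2 (push 2): stack=[4,2] mem=[0,0,0,0]
After op 3 (/): stack=[2] mem=[0,0,0,0]
After op 4 (push 20): stack=[2,20] mem=[0,0,0,0]
After op 5 (STO M1): stack=[2] mem=[0,20,0,0]
After op 6 (RCL M1): stack=[2,20] mem=[0,20,0,0]
After op 7 (-): stack=[-18] mem=[0,20,0,0]

[-18]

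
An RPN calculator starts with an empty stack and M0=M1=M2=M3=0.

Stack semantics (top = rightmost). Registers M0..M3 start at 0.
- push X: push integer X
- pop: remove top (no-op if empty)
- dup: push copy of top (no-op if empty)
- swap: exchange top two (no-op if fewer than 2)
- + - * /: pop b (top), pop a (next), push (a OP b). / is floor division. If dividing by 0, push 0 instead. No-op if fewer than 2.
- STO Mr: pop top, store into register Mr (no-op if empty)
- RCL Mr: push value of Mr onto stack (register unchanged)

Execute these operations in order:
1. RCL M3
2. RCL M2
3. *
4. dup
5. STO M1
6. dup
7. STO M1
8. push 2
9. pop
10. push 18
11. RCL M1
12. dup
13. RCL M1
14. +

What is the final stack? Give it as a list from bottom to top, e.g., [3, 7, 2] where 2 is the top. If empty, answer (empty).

Answer: [0, 18, 0, 0]

Derivation:
After op 1 (RCL M3): stack=[0] mem=[0,0,0,0]
After op 2 (RCL M2): stack=[0,0] mem=[0,0,0,0]
After op 3 (*): stack=[0] mem=[0,0,0,0]
After op 4 (dup): stack=[0,0] mem=[0,0,0,0]
After op 5 (STO M1): stack=[0] mem=[0,0,0,0]
After op 6 (dup): stack=[0,0] mem=[0,0,0,0]
After op 7 (STO M1): stack=[0] mem=[0,0,0,0]
After op 8 (push 2): stack=[0,2] mem=[0,0,0,0]
After op 9 (pop): stack=[0] mem=[0,0,0,0]
After op 10 (push 18): stack=[0,18] mem=[0,0,0,0]
After op 11 (RCL M1): stack=[0,18,0] mem=[0,0,0,0]
After op 12 (dup): stack=[0,18,0,0] mem=[0,0,0,0]
After op 13 (RCL M1): stack=[0,18,0,0,0] mem=[0,0,0,0]
After op 14 (+): stack=[0,18,0,0] mem=[0,0,0,0]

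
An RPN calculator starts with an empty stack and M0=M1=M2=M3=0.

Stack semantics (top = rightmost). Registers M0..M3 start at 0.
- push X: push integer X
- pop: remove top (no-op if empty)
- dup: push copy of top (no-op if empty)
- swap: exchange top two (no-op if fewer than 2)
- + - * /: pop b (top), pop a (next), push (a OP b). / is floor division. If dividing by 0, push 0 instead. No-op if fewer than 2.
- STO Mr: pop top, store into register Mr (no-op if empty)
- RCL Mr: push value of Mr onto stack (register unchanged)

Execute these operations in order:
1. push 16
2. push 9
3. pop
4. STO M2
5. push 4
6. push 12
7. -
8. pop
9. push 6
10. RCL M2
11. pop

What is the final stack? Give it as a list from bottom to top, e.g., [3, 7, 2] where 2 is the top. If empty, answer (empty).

Answer: [6]

Derivation:
After op 1 (push 16): stack=[16] mem=[0,0,0,0]
After op 2 (push 9): stack=[16,9] mem=[0,0,0,0]
After op 3 (pop): stack=[16] mem=[0,0,0,0]
After op 4 (STO M2): stack=[empty] mem=[0,0,16,0]
After op 5 (push 4): stack=[4] mem=[0,0,16,0]
After op 6 (push 12): stack=[4,12] mem=[0,0,16,0]
After op 7 (-): stack=[-8] mem=[0,0,16,0]
After op 8 (pop): stack=[empty] mem=[0,0,16,0]
After op 9 (push 6): stack=[6] mem=[0,0,16,0]
After op 10 (RCL M2): stack=[6,16] mem=[0,0,16,0]
After op 11 (pop): stack=[6] mem=[0,0,16,0]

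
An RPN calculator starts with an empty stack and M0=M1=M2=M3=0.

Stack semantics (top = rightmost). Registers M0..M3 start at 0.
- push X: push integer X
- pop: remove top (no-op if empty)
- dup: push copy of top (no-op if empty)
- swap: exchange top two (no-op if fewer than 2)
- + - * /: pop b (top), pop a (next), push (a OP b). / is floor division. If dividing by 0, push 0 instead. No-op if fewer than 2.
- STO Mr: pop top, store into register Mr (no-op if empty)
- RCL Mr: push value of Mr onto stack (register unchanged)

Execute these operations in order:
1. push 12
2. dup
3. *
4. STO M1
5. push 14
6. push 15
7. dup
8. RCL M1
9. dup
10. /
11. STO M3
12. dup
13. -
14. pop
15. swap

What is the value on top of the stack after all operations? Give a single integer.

After op 1 (push 12): stack=[12] mem=[0,0,0,0]
After op 2 (dup): stack=[12,12] mem=[0,0,0,0]
After op 3 (*): stack=[144] mem=[0,0,0,0]
After op 4 (STO M1): stack=[empty] mem=[0,144,0,0]
After op 5 (push 14): stack=[14] mem=[0,144,0,0]
After op 6 (push 15): stack=[14,15] mem=[0,144,0,0]
After op 7 (dup): stack=[14,15,15] mem=[0,144,0,0]
After op 8 (RCL M1): stack=[14,15,15,144] mem=[0,144,0,0]
After op 9 (dup): stack=[14,15,15,144,144] mem=[0,144,0,0]
After op 10 (/): stack=[14,15,15,1] mem=[0,144,0,0]
After op 11 (STO M3): stack=[14,15,15] mem=[0,144,0,1]
After op 12 (dup): stack=[14,15,15,15] mem=[0,144,0,1]
After op 13 (-): stack=[14,15,0] mem=[0,144,0,1]
After op 14 (pop): stack=[14,15] mem=[0,144,0,1]
After op 15 (swap): stack=[15,14] mem=[0,144,0,1]

Answer: 14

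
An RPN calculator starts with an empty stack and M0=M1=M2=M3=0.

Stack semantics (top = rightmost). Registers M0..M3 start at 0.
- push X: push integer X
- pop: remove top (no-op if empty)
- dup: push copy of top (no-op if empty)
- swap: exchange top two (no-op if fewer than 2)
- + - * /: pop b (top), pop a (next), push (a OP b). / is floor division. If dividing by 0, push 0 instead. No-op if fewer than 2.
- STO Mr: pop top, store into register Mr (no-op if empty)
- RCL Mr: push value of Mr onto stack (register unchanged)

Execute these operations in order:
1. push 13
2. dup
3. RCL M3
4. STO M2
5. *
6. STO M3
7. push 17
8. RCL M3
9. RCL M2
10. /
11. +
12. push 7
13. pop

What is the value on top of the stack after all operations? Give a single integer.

Answer: 17

Derivation:
After op 1 (push 13): stack=[13] mem=[0,0,0,0]
After op 2 (dup): stack=[13,13] mem=[0,0,0,0]
After op 3 (RCL M3): stack=[13,13,0] mem=[0,0,0,0]
After op 4 (STO M2): stack=[13,13] mem=[0,0,0,0]
After op 5 (*): stack=[169] mem=[0,0,0,0]
After op 6 (STO M3): stack=[empty] mem=[0,0,0,169]
After op 7 (push 17): stack=[17] mem=[0,0,0,169]
After op 8 (RCL M3): stack=[17,169] mem=[0,0,0,169]
After op 9 (RCL M2): stack=[17,169,0] mem=[0,0,0,169]
After op 10 (/): stack=[17,0] mem=[0,0,0,169]
After op 11 (+): stack=[17] mem=[0,0,0,169]
After op 12 (push 7): stack=[17,7] mem=[0,0,0,169]
After op 13 (pop): stack=[17] mem=[0,0,0,169]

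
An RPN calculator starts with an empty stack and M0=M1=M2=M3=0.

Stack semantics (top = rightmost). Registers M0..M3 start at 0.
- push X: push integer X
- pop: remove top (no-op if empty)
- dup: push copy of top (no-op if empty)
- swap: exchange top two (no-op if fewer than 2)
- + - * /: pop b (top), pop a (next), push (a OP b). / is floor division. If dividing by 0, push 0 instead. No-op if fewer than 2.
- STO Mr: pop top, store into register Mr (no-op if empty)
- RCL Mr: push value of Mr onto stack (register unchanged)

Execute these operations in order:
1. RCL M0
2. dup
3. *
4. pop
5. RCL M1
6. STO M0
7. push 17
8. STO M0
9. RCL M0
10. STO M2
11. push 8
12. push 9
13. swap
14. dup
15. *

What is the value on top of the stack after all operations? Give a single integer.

After op 1 (RCL M0): stack=[0] mem=[0,0,0,0]
After op 2 (dup): stack=[0,0] mem=[0,0,0,0]
After op 3 (*): stack=[0] mem=[0,0,0,0]
After op 4 (pop): stack=[empty] mem=[0,0,0,0]
After op 5 (RCL M1): stack=[0] mem=[0,0,0,0]
After op 6 (STO M0): stack=[empty] mem=[0,0,0,0]
After op 7 (push 17): stack=[17] mem=[0,0,0,0]
After op 8 (STO M0): stack=[empty] mem=[17,0,0,0]
After op 9 (RCL M0): stack=[17] mem=[17,0,0,0]
After op 10 (STO M2): stack=[empty] mem=[17,0,17,0]
After op 11 (push 8): stack=[8] mem=[17,0,17,0]
After op 12 (push 9): stack=[8,9] mem=[17,0,17,0]
After op 13 (swap): stack=[9,8] mem=[17,0,17,0]
After op 14 (dup): stack=[9,8,8] mem=[17,0,17,0]
After op 15 (*): stack=[9,64] mem=[17,0,17,0]

Answer: 64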